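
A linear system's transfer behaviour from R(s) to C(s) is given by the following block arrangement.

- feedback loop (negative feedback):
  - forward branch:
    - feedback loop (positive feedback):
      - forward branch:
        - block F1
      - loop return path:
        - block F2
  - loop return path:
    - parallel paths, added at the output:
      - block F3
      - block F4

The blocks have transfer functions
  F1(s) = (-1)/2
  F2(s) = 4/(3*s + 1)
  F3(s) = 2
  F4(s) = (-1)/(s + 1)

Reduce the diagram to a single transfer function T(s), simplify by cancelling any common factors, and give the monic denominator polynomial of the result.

Reducing step by step:

1. feedback reduction of F1, F2 -> (-3*s - 1)/(6*s + 6)
2. sum the parallel branches F3, F4 -> (2*s + 1)/(s + 1)
3. reduce the feedback loop with forward [F1/(1-F1*F2)] and return (F3+F4) -> (-3*s^2 - 4*s - 1)/(7*s + 5)
That last expression is T(s), already simplified. Scaling its denominator by 1/7 (the reciprocal of the leading coefficient) yields the monic denominator.

Answer: s + 5/7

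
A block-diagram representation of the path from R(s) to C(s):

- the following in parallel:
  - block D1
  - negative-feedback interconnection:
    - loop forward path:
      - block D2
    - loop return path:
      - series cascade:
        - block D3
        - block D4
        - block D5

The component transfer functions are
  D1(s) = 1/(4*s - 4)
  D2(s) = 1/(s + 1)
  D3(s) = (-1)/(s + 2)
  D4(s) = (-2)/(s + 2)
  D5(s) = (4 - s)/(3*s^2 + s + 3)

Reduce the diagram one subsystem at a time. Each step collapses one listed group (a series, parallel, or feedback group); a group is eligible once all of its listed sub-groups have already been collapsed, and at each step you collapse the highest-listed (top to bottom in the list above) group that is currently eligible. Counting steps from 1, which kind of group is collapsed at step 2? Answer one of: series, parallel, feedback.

The answer is feedback.

Reasoning:
Step 1 - multiply D3, D4, D5 (series)
Step 2 - reduce the feedback loop with forward D2 and return (D3*D4*D5)
Step 3 - reduce the parallel group D1, [D2/(1+D2*(D3*D4*D5))]
Step 2: feedback.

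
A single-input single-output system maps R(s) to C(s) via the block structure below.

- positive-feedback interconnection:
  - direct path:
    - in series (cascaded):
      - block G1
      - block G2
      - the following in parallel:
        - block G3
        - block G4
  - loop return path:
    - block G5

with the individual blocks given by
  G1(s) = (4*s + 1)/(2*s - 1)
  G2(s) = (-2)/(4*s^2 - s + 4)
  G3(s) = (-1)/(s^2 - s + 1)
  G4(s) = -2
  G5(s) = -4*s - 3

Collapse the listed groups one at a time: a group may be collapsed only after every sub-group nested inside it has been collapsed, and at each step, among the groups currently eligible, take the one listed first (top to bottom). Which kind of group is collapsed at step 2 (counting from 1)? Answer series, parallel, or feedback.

Answer: series

Working:
1. parallel reduction of G3, G4
2. reduce the series chain G1, G2, (G3+G4)
3. apply the feedback formula to (G1*G2*(G3+G4)), G5
The group at step 2 is a series group.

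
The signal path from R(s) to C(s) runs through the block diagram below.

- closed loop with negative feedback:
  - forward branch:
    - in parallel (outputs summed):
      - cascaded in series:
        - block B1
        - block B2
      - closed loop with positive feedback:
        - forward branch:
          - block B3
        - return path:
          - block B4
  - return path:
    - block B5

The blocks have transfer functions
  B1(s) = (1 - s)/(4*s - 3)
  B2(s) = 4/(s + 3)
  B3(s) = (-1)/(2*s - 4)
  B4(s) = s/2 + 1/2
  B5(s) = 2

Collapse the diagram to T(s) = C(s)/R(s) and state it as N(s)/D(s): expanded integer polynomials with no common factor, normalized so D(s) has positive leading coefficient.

1. combine B1, B2 in series; result (4 - 4*s)/(4*s^2 + 9*s - 9)
2. apply the feedback formula to B3, B4; result (-2)/(5*s - 7)
3. combine (B1*B2), [B3/(1-B3*B4)] in parallel; result (-28*s^2 + 30*s - 10)/(20*s^3 + 17*s^2 - 108*s + 63)
4. collapse the loop (((B1*B2)+[B3/(1-B3*B4)]) forward, B5 return), which is the overall transfer function T(s) = C(s)/R(s) in lowest terms

Answer: (-28*s^2 + 30*s - 10)/(20*s^3 - 39*s^2 - 48*s + 43)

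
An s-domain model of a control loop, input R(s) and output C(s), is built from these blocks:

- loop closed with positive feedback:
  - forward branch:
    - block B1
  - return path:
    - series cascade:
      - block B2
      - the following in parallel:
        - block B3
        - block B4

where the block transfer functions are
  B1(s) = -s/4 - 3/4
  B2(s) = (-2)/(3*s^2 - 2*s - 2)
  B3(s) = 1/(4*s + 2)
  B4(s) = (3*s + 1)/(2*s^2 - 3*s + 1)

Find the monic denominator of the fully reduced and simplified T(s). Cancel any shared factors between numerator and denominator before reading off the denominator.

[1] reduce the parallel group B3, B4; result (14*s^2 + 7*s + 3)/(8*s^3 - 8*s^2 - 2*s + 2)
[2] series reduction of B2, (B3+B4); result (-14*s^2 - 7*s - 3)/(12*s^5 - 20*s^4 - 3*s^3 + 13*s^2 - 2)
[3] apply the feedback formula to B1, (B2*(B3+B4)); result (-12*s^6 - 16*s^5 + 63*s^4 - 4*s^3 - 39*s^2 + 2*s + 6)/(48*s^5 - 80*s^4 - 26*s^3 + 3*s^2 - 24*s - 17)
The result of step 3 is T(s) in lowest terms. Its denominator has leading coefficient 48; dividing the denominator through by 48 makes it monic.

Final answer: s^5 - 5*s^4/3 - 13*s^3/24 + s^2/16 - s/2 - 17/48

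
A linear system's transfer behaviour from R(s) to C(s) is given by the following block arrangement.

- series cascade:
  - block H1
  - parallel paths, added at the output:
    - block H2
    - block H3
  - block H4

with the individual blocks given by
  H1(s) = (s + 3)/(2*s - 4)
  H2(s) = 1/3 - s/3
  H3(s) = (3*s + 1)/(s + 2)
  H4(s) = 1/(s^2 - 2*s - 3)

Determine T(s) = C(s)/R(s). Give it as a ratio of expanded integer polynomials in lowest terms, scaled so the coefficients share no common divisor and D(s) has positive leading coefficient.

1. parallel reduction of H2, H3; result (-s^2 + 8*s + 5)/(3*s + 6)
2. cascade H1, (H2+H3), H4: this yields T(s), and no further normalization is needed

Therefore the answer is (-s^3 + 5*s^2 + 29*s + 15)/(6*s^4 - 12*s^3 - 42*s^2 + 48*s + 72).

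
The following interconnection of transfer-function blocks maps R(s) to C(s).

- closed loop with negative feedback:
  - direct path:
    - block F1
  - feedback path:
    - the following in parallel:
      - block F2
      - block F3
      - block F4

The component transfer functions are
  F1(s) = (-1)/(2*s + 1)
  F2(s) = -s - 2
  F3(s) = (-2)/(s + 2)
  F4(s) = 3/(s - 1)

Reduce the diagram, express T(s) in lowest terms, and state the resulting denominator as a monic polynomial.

1. parallel reduction of F2, F3, F4, giving (-s^3 - 3*s^2 + s + 12)/(s^2 + s - 2)
2. collapse the loop (F1 forward, (F2+F3+F4) return), giving (-s^2 - s + 2)/(3*s^3 + 6*s^2 - 4*s - 14)
T(s) is the step-2 result (common factors already cancelled). Leading coefficient of the denominator: 3. Divide through by 3 for the monic polynomial.

Hence the answer: s^3 + 2*s^2 - 4*s/3 - 14/3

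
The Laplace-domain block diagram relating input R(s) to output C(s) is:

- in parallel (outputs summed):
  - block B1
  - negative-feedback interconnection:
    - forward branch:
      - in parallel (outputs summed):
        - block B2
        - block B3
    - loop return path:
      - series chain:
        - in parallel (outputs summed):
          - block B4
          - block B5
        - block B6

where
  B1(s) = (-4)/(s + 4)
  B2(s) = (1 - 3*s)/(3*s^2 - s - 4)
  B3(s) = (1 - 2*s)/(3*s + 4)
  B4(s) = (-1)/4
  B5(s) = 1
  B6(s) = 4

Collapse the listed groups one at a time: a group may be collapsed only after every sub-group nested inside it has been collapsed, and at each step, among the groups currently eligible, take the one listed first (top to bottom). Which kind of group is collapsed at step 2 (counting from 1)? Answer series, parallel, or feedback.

Step 1: parallel reduction of B2, B3
Step 2: combine B4, B5 in parallel
Step 3: series reduction of (B4+B5), B6
Step 4: apply the feedback formula to (B2+B3), ((B4+B5)*B6)
Step 5: combine B1, [(B2+B3)/(1+(B2+B3)*((B4+B5)*B6))] in parallel
So the answer for step 2 is parallel.

Final answer: parallel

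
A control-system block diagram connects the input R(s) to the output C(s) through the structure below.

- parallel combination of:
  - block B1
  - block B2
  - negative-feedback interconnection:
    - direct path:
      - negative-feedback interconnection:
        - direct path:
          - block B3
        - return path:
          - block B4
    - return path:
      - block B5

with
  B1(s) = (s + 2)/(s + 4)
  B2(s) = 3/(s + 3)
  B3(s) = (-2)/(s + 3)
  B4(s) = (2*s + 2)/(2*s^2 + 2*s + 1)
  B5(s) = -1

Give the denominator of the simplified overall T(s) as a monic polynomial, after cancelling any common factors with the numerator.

1. apply the feedback formula to B3, B4 -> (-4*s^2 - 4*s - 2)/(2*s^3 + 8*s^2 + 3*s - 1)
2. close the feedback loop around [B3/(1+B3*B4)], B5 -> (-4*s^2 - 4*s - 2)/(2*s^3 + 12*s^2 + 7*s + 1)
3. add B1, B2, [[B3/(1+B3*B4)]/(1+[B3/(1+B3*B4)]*B5)] (parallel) -> (2*s^5 + 24*s^4 + 107*s^3 + 195*s^2 + 72*s - 6)/(2*s^5 + 26*s^4 + 115*s^3 + 194*s^2 + 91*s + 12)
T(s) is the step-3 result (common factors already cancelled). Leading coefficient of the denominator: 2. Divide through by 2 for the monic polynomial.

Therefore the answer is s^5 + 13*s^4 + 115*s^3/2 + 97*s^2 + 91*s/2 + 6.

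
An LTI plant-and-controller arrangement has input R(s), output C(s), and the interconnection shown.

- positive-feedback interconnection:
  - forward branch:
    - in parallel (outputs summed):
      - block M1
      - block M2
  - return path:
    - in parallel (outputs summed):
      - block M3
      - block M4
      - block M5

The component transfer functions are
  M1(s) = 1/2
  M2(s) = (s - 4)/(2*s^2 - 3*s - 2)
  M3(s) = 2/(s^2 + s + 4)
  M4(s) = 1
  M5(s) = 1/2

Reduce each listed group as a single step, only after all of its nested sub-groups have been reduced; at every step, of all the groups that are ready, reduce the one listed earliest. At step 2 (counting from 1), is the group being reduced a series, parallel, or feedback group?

Step 1. add M1, M2 (parallel)
Step 2. add M3, M4, M5 (parallel)
Step 3. close the feedback loop around (M1+M2), (M3+M4+M5)
Step 2: parallel.

Final answer: parallel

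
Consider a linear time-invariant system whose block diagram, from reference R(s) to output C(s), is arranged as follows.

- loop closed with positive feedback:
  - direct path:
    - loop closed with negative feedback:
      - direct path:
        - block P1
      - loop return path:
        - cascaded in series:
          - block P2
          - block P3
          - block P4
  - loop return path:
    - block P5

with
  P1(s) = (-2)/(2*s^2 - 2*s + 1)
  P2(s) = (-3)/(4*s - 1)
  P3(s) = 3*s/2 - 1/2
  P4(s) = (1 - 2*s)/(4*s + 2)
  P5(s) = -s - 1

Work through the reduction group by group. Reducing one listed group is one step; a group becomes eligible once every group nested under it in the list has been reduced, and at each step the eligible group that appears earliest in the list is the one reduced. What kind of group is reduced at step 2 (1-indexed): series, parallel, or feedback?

Step 1 - multiply P2, P3, P4 (series)
Step 2 - apply the feedback formula to P1, (P2*P3*P4)
Step 3 - apply the feedback formula to [P1/(1+P1*(P2*P3*P4))], P5
Step 2 collapses a feedback group.

Hence the answer: feedback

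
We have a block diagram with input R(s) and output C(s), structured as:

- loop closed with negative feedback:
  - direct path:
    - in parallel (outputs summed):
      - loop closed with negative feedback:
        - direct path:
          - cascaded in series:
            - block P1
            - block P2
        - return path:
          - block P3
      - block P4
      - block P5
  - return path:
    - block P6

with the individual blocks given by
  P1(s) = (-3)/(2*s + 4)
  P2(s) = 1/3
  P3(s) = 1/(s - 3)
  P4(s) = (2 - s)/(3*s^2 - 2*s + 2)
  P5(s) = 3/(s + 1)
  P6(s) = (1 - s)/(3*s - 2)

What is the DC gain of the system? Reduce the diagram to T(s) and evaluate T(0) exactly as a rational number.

Answer: -98/23

Working:
Step 1: reduce the series chain P1, P2 -> (-1)/(2*s + 4)
Step 2: reduce the feedback loop with forward (P1*P2) and return P3 -> (3 - s)/(2*s^2 - 2*s - 13)
Step 3: sum the parallel branches [(P1*P2)/(1+(P1*P2)*P3)], P4, P5 -> (13*s^4 - 18*s^3 - 75*s^2 + 47*s - 98)/(6*s^5 - 4*s^4 - 41*s^3 - 9*s^2 - 4*s - 26)
Step 4: apply the feedback formula to ([(P1*P2)/(1+(P1*P2)*P3)]+P4+P5), P6 -> (39*s^5 - 80*s^4 - 189*s^3 + 291*s^2 - 388*s + 196)/(18*s^6 - 37*s^5 - 84*s^4 + 112*s^3 - 116*s^2 + 75*s - 46)
Evaluating the step-4 result (the overall T(s)) at s = 0 gives T(0) = 196/(-46) = -98/23.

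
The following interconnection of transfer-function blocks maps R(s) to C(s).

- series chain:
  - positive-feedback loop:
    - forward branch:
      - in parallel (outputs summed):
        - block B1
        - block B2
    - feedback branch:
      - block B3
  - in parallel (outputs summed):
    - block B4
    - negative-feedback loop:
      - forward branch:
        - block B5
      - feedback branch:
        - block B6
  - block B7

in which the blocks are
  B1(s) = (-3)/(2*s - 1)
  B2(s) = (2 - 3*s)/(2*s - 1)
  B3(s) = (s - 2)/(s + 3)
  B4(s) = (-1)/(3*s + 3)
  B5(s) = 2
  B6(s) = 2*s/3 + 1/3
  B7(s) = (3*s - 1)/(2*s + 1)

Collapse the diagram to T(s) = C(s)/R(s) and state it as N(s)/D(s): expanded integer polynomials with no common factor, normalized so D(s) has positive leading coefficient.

(1) parallel reduction of B1, B2; result (-3*s - 1)/(2*s - 1)
(2) collapse the loop ((B1+B2) forward, B3 return); result (-3*s^2 - 10*s - 3)/(5*s^2 - 5)
(3) close the feedback loop around B5, B6; result 6/(4*s + 5)
(4) combine B4, [B5/(1+B5*B6)] in parallel; result (14*s + 13)/(12*s^2 + 27*s + 15)
(5) reduce the series chain [(B1+B2)/(1-(B1+B2)*B3)], (B4+[B5/(1+B5*B6)]), B7, giving the overall T(s)

Answer: (-126*s^4 - 495*s^3 - 337*s^2 + 55*s + 39)/(120*s^5 + 330*s^4 + 165*s^3 - 255*s^2 - 285*s - 75)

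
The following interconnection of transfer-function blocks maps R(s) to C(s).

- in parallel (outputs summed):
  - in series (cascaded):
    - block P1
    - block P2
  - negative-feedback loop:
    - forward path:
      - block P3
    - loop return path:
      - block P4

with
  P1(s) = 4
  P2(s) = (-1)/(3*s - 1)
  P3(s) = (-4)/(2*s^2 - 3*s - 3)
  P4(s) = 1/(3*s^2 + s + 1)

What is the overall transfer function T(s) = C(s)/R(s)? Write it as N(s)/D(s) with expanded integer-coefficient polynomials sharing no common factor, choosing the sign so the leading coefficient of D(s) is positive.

Answer: (-24*s^4 - 8*s^3 + 40*s^2 + 16*s + 32)/(18*s^5 - 27*s^4 - 23*s^3 - 8*s^2 - 15*s + 7)

Working:
[1] multiply P1, P2 (series), giving (-4)/(3*s - 1)
[2] collapse the loop (P3 forward, P4 return), giving (-12*s^2 - 4*s - 4)/(6*s^4 - 7*s^3 - 10*s^2 - 6*s - 7)
[3] sum the parallel branches (P1*P2), [P3/(1+P3*P4)] - this is the overall T(s), already in the required normalized form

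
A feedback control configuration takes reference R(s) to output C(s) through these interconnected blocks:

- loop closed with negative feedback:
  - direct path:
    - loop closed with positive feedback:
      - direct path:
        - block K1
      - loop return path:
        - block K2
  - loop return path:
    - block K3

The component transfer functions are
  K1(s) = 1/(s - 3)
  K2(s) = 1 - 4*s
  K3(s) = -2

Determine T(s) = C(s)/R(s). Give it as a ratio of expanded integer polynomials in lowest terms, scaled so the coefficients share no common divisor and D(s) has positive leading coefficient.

[1] close the feedback loop around K1, K2: 1/(5*s - 4)
[2] apply the feedback formula to [K1/(1-K1*K2)], K3; the result is T(s) itself (integer coefficients, no common factor, positive leading denominator coefficient)

Final answer: 1/(5*s - 6)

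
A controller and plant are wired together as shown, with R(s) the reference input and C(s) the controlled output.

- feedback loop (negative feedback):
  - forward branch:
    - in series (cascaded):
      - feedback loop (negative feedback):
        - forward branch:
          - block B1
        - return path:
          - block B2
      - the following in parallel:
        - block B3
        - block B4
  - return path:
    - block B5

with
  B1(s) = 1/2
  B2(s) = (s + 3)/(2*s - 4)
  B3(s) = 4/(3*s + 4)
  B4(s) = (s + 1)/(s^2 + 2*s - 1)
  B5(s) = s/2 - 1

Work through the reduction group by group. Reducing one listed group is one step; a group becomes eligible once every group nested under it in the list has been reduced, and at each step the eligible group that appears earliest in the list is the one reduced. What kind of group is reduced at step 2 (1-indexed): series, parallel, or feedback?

Reducing step by step:

1. feedback reduction of B1, B2
2. combine B3, B4 in parallel
3. multiply [B1/(1+B1*B2)], (B3+B4) (series)
4. close the feedback loop around ([B1/(1+B1*B2)]*(B3+B4)), B5
Step 2: parallel.

Answer: parallel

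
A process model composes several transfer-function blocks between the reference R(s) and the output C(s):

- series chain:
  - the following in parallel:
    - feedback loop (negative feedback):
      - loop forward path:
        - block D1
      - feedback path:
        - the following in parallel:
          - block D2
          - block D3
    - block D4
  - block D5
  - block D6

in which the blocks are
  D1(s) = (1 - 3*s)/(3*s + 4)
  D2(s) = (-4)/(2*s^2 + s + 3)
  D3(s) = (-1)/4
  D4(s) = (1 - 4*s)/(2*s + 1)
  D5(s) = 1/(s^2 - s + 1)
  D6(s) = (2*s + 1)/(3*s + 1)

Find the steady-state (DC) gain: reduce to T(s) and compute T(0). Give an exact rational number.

The answer is 41/29.

Reasoning:
1. reduce the parallel group D2, D3; result (-2*s^2 - s - 19)/(8*s^2 + 4*s + 12)
2. apply the feedback formula to D1, (D2+D3); result (-24*s^3 - 4*s^2 - 32*s + 12)/(30*s^3 + 45*s^2 + 108*s + 29)
3. combine [D1/(1+D1*(D2+D3))], D4 in parallel; result (-168*s^4 - 182*s^3 - 455*s^2 - 16*s + 41)/(60*s^4 + 120*s^3 + 261*s^2 + 166*s + 29)
4. multiply ([D1/(1+D1*(D2+D3))]+D4), D5, D6 (series); result (-168*s^4 - 182*s^3 - 455*s^2 - 16*s + 41)/(90*s^6 + 75*s^5 + 294*s^4 - 9*s^3 + 203*s^2 + 166*s + 29)
The step-4 result is T(s). Setting s = 0: T(0) = 41/29.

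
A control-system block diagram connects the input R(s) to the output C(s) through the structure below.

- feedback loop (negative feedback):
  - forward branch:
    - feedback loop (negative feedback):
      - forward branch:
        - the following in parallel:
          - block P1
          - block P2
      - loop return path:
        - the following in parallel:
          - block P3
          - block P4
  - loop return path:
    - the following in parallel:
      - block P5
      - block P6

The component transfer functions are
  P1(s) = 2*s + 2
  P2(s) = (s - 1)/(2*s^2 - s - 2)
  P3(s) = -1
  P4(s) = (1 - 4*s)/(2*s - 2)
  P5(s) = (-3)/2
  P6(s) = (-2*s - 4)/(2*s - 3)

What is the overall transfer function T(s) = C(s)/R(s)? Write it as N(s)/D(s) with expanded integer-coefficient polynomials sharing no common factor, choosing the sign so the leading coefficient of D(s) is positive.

Step 1 - combine P1, P2 in parallel: (4*s^3 + 2*s^2 - 5*s - 5)/(2*s^2 - s - 2)
Step 2 - add P3, P4 (parallel): (3 - 6*s)/(2*s - 2)
Step 3 - collapse the loop ((P1+P2) forward, (P3+P4) return): (-8*s^4 + 4*s^3 + 14*s^2 - 10)/(24*s^4 - 4*s^3 - 30*s^2 - 13*s + 11)
Step 4 - reduce the parallel group P5, P6: (1 - 10*s)/(4*s - 6)
Step 5 - collapse the loop ([(P1+P2)/(1+(P1+P2)*(P3+P4))] forward, (P5+P6) return); the result is T(s) itself (integer coefficients, no common factor, positive leading denominator coefficient)

Therefore the answer is (-16*s^5 + 32*s^4 + 16*s^3 - 42*s^2 - 20*s + 30)/(88*s^5 - 104*s^4 - 116*s^3 + 71*s^2 + 111*s - 38).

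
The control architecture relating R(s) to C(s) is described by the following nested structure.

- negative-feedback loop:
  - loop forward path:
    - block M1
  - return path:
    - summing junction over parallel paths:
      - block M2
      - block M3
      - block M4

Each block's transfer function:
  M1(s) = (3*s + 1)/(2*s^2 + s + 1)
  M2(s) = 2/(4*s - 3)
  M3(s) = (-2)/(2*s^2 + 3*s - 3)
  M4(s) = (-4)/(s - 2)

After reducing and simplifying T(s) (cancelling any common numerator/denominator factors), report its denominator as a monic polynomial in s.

(1) parallel reduction of M2, M3, M4 gives (-28*s^3 - 34*s^2 + 88*s - 36)/(8*s^4 - 10*s^3 - 33*s^2 + 51*s - 18)
(2) collapse the loop (M1 forward, (M2+M3+M4) return) gives (24*s^5 - 22*s^4 - 109*s^3 + 120*s^2 - 3*s - 18)/(16*s^6 - 12*s^5 - 152*s^4 - 71*s^3 + 212*s^2 + 13*s - 54)
Step 2 gives the fully reduced T(s), with no common factor left to cancel. The denominator's leading coefficient is 16, so divide each of its coefficients by 16 to get the monic form.

Final answer: s^6 - 3*s^5/4 - 19*s^4/2 - 71*s^3/16 + 53*s^2/4 + 13*s/16 - 27/8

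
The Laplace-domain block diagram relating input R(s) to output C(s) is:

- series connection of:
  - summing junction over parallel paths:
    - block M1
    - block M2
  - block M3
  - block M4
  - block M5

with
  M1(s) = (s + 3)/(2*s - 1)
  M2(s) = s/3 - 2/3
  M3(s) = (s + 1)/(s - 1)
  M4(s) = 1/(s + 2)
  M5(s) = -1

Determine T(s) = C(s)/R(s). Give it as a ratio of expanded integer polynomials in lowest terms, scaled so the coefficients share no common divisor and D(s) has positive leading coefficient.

First reduce the diagram to T(s).

(1) combine M1, M2 in parallel; result (2*s^2 - 2*s + 11)/(6*s - 3)
(2) cascade (M1+M2), M3, M4, M5, which is the overall transfer function T(s) = C(s)/R(s) in lowest terms

Answer: (-2*s^3 - 9*s - 11)/(6*s^3 + 3*s^2 - 15*s + 6)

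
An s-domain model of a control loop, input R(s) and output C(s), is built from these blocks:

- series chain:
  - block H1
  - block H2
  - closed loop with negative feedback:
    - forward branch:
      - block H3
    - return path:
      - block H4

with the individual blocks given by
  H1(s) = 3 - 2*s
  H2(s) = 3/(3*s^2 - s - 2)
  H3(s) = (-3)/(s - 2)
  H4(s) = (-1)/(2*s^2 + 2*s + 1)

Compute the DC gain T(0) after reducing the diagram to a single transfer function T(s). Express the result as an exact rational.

First reduce the diagram to T(s).

(1) close the feedback loop around H3, H4: (-6*s^2 - 6*s - 3)/(2*s^3 - 2*s^2 - 3*s + 1)
(2) multiply H1, H2, [H3/(1+H3*H4)] (series): (36*s^3 - 18*s^2 - 36*s - 27)/(6*s^5 - 8*s^4 - 11*s^3 + 10*s^2 + 5*s - 2)
The step-2 result is T(s). Setting s = 0: T(0) = -27/(-2) = 27/2.

Answer: 27/2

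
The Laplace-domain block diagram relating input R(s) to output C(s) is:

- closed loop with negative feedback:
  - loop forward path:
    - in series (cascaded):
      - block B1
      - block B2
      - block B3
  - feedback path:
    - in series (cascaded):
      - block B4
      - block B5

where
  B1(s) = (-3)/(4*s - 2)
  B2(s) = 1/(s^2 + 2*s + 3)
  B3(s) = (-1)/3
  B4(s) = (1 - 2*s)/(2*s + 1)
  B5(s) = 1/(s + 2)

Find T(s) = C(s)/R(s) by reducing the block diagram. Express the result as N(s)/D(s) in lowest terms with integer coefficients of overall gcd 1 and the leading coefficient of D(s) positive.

First reduce the diagram to T(s).

Step 1. reduce the series chain B1, B2, B3, giving 1/(4*s^3 + 6*s^2 + 8*s - 6)
Step 2. reduce the series chain B4, B5, giving (1 - 2*s)/(2*s^2 + 5*s + 2)
Step 3. apply the feedback formula to (B1*B2*B3), (B4*B5): this yields T(s), and no further normalization is needed

Answer: (2*s^2 + 5*s + 2)/(8*s^5 + 32*s^4 + 54*s^3 + 40*s^2 - 16*s - 11)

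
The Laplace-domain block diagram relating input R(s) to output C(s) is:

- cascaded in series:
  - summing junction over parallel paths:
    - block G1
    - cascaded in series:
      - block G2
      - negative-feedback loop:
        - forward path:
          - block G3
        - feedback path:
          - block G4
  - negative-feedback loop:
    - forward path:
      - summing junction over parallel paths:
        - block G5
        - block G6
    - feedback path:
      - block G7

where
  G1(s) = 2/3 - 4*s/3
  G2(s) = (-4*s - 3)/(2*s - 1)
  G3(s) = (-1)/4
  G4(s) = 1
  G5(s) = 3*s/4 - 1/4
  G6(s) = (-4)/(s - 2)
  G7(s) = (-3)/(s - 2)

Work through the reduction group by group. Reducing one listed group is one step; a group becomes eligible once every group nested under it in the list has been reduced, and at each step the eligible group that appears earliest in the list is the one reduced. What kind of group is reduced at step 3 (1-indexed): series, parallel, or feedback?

(1) feedback reduction of G3, G4
(2) series reduction of G2, [G3/(1+G3*G4)]
(3) sum the parallel branches G1, (G2*[G3/(1+G3*G4)])
(4) parallel reduction of G5, G6
(5) close the feedback loop around (G5+G6), G7
(6) multiply (G1+(G2*[G3/(1+G3*G4)])), [(G5+G6)/(1+(G5+G6)*G7)] (series)
The group at step 3 is a parallel group.

Final answer: parallel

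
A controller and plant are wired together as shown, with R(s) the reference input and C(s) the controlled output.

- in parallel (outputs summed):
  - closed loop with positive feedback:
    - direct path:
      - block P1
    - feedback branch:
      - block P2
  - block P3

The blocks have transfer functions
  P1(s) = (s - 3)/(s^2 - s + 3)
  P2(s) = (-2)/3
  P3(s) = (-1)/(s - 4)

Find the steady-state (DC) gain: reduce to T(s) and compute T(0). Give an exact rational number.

1. reduce the feedback loop with forward P1 and return P2 = (3*s - 9)/(3*s^2 - s + 3)
2. sum the parallel branches [P1/(1-P1*P2)], P3 = (33 - 20*s)/(3*s^3 - 13*s^2 + 7*s - 12)
That last expression is T(s); at s = 0 only the constant terms survive, so T(0) = 33/(-12) = -11/4.

Therefore the answer is -11/4.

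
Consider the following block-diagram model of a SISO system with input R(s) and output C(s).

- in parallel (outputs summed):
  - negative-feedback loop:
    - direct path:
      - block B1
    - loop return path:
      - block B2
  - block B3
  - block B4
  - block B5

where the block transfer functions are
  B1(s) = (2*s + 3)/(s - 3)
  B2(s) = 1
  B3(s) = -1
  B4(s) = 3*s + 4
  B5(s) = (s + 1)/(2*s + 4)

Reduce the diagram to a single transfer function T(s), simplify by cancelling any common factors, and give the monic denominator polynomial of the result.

Answer: s^2 + 2*s

Working:
Step 1: apply the feedback formula to B1, B2: (2*s + 3)/(3*s)
Step 2: combine [B1/(1+B1*B2)], B3, B4, B5 in parallel: (18*s^3 + 61*s^2 + 53*s + 12)/(6*s^2 + 12*s)
No further cancellation is possible in the step-2 result, so that is T(s). Its denominator becomes monic after dividing by the leading coefficient 6.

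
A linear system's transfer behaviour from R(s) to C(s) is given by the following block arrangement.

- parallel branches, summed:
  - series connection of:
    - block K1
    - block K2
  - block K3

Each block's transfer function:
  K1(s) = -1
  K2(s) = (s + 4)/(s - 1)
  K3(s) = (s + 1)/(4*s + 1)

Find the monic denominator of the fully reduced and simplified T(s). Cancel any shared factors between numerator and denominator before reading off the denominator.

First reduce the diagram to T(s).

(1) series reduction of K1, K2 -> (-s - 4)/(s - 1)
(2) sum the parallel branches (K1*K2), K3 -> (-3*s^2 - 17*s - 5)/(4*s^2 - 3*s - 1)
The result of step 2 is T(s) in lowest terms. Its denominator has leading coefficient 4; dividing the denominator through by 4 makes it monic.

Answer: s^2 - 3*s/4 - 1/4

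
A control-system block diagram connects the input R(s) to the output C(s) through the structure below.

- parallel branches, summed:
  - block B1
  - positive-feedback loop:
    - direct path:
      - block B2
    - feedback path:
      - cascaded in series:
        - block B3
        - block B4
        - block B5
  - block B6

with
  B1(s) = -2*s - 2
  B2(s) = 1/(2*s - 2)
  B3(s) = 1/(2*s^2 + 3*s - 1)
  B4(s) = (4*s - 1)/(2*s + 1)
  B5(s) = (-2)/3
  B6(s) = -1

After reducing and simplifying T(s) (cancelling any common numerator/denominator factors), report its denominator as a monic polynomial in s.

The answer is s^4 + s^3 - 7*s^2/4 - s/6 + 1/6.

Reasoning:
1. combine B3, B4, B5 in series -> (2 - 8*s)/(12*s^3 + 24*s^2 + 3*s - 3)
2. apply the feedback formula to B2, (B3*B4*B5) -> (12*s^3 + 24*s^2 + 3*s - 3)/(24*s^4 + 24*s^3 - 42*s^2 - 4*s + 4)
3. reduce the parallel group B1, [B2/(1-B2*(B3*B4*B5))], B6 -> (-48*s^5 - 120*s^4 + 24*s^3 + 158*s^2 + 7*s - 15)/(24*s^4 + 24*s^3 - 42*s^2 - 4*s + 4)
Step 3 gives the fully reduced T(s), with no common factor left to cancel. The denominator's leading coefficient is 24, so divide each of its coefficients by 24 to get the monic form.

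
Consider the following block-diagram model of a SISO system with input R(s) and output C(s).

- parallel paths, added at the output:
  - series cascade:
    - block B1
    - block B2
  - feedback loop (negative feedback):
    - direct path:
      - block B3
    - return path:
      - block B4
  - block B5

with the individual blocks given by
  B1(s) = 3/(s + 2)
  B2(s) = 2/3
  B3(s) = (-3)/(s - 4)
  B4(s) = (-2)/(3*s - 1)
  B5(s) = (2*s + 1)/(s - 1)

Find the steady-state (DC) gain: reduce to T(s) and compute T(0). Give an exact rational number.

Reducing step by step:

Step 1. combine B1, B2 in series = 2/(s + 2)
Step 2. close the feedback loop around B3, B4 = (3 - 9*s)/(3*s^2 - 13*s + 10)
Step 3. reduce the parallel group (B1*B2), [B3/(1+B3*B4)], B5 = (6*s^3 - 8*s^2 - 85*s + 6)/(3*s^3 - 7*s^2 - 16*s + 20)
Step 3 gives the overall T(s). Then T(0) = 6/20 = 3/10.

Answer: 3/10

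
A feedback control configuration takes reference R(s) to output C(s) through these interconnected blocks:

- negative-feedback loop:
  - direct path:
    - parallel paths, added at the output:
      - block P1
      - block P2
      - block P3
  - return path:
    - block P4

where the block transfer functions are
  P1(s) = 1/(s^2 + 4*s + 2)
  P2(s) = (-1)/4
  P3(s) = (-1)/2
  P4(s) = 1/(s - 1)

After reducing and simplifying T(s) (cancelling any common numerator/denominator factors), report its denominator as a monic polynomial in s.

(1) reduce the parallel group P1, P2, P3 = (-3*s^2 - 12*s - 2)/(4*s^2 + 16*s + 8)
(2) reduce the feedback loop with forward (P1+P2+P3) and return P4 = (-3*s^3 - 9*s^2 + 10*s + 2)/(4*s^3 + 9*s^2 - 20*s - 10)
That last expression is T(s), already simplified. Scaling its denominator by 1/4 (the reciprocal of the leading coefficient) yields the monic denominator.

Hence the answer: s^3 + 9*s^2/4 - 5*s - 5/2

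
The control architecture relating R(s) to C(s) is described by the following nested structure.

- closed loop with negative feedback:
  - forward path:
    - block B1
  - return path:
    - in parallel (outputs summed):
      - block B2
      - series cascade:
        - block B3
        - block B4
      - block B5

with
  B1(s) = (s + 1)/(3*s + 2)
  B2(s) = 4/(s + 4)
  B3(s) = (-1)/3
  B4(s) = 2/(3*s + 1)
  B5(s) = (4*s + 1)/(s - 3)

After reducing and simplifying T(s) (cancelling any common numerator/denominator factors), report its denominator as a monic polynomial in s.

First reduce the diagram to T(s).

Step 1 - series reduction of B3, B4; result (-2)/(9*s + 3)
Step 2 - combine B2, (B3*B4), B5 in parallel; result (36*s^3 + 199*s^2 - 11*s)/(9*s^3 + 12*s^2 - 105*s - 36)
Step 3 - reduce the feedback loop with forward B1 and return (B2+(B3*B4)+B5); result (9*s^4 + 21*s^3 - 93*s^2 - 141*s - 36)/(63*s^4 + 289*s^3 - 103*s^2 - 329*s - 72)
No further cancellation is possible in the step-3 result, so that is T(s). Its denominator becomes monic after dividing by the leading coefficient 63.

Answer: s^4 + 289*s^3/63 - 103*s^2/63 - 47*s/9 - 8/7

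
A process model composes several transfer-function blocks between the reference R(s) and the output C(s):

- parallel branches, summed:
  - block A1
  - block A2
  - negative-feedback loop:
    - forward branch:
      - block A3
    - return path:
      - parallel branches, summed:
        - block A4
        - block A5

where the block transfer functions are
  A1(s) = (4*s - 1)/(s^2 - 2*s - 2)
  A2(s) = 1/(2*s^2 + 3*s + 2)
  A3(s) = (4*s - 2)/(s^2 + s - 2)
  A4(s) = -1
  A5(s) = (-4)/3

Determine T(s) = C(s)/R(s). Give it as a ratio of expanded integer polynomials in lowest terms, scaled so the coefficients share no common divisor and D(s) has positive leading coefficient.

Step 1: combine A4, A5 in parallel -> (-7)/3
Step 2: apply the feedback formula to A3, (A4+A5) -> (12*s - 6)/(3*s^2 - 25*s + 8)
Step 3: combine A1, A2, [A3/(1+A3*(A4+A5))] in parallel; the result is T(s) itself (integer coefficients, no common factor, positive leading denominator coefficient)

Therefore the answer is (48*s^5 - 191*s^4 - 292*s^3 - 71*s^2 + 136*s - 8)/(6*s^6 - 53*s^5 + 17*s^4 + 162*s^3 + 174*s^2 + 20*s - 32).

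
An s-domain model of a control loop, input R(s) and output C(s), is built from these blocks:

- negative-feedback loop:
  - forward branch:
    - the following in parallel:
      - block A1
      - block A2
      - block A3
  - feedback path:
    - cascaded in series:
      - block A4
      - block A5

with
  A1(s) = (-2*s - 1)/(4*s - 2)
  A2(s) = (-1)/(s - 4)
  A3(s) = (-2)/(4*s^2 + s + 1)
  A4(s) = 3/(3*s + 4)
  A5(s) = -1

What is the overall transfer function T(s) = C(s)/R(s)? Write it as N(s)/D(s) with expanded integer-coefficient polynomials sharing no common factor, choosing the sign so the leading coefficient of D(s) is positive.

First reduce the diagram to T(s).

Step 1 - sum the parallel branches A1, A2, A3 = (-8*s^4 + 10*s^3 + 17*s^2 + 45*s - 10)/(16*s^4 - 68*s^3 + 18*s^2 - 10*s + 8)
Step 2 - series reduction of A4, A5 = (-3)/(3*s + 4)
Step 3 - feedback reduction of (A1+A2+A3), (A4*A5), giving the overall T(s)

Answer: (-24*s^5 - 2*s^4 + 91*s^3 + 203*s^2 + 150*s - 40)/(48*s^5 - 116*s^4 - 248*s^3 - 9*s^2 - 151*s + 62)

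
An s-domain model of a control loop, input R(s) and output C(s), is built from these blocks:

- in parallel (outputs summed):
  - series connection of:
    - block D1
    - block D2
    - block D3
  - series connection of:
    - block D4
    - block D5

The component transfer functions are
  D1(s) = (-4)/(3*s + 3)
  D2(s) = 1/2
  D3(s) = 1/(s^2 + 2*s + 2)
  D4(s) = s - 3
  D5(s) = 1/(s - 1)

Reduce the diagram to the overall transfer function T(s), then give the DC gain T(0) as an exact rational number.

Reducing step by step:

Step 1: series reduction of D1, D2, D3; result (-2)/(3*s^3 + 9*s^2 + 12*s + 6)
Step 2: series reduction of D4, D5; result (s - 3)/(s - 1)
Step 3: reduce the parallel group (D1*D2*D3), (D4*D5); result (3*s^4 - 15*s^2 - 32*s - 16)/(3*s^4 + 6*s^3 + 3*s^2 - 6*s - 6)
The step-3 result is T(s). Setting s = 0: T(0) = -16/(-6) = 8/3.

Answer: 8/3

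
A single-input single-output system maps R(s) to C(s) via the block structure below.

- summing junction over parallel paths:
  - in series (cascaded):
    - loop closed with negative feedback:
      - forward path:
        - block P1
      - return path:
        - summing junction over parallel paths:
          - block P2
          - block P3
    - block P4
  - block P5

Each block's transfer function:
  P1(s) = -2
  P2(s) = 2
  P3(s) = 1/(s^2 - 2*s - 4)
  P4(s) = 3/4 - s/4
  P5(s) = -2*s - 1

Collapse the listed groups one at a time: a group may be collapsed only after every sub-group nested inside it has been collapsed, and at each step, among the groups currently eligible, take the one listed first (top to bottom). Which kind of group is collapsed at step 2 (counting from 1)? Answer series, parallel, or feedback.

Answer: feedback

Working:
[1] combine P2, P3 in parallel
[2] feedback reduction of P1, (P2+P3)
[3] multiply [P1/(1+P1*(P2+P3))], P4 (series)
[4] add ([P1/(1+P1*(P2+P3))]*P4), P5 (parallel)
Step 2: feedback.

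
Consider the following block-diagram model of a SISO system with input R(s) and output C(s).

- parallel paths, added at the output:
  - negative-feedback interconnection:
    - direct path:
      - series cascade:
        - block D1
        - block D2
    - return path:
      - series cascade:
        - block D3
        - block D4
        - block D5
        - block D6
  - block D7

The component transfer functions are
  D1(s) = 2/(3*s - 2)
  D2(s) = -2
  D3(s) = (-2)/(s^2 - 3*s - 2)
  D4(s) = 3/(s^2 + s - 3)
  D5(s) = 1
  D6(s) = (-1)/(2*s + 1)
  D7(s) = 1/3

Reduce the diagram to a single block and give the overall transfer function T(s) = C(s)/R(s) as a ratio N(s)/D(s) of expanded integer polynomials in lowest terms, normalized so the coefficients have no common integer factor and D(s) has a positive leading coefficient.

Reducing step by step:

[1] series reduction of D1, D2 -> (-4)/(3*s - 2)
[2] reduce the series chain D3, D4, D5, D6 -> 6/(2*s^5 - 3*s^4 - 18*s^3 + 6*s^2 + 19*s + 6)
[3] feedback reduction of (D1*D2), (D3*D4*D5*D6) -> (-8*s^5 + 12*s^4 + 72*s^3 - 24*s^2 - 76*s - 24)/(6*s^6 - 13*s^5 - 48*s^4 + 54*s^3 + 45*s^2 - 20*s - 36)
[4] combine [(D1*D2)/(1+(D1*D2)*(D3*D4*D5*D6))], D7 in parallel: this yields T(s), and no further normalization is needed

Answer: (6*s^6 - 37*s^5 - 12*s^4 + 270*s^3 - 27*s^2 - 248*s - 108)/(18*s^6 - 39*s^5 - 144*s^4 + 162*s^3 + 135*s^2 - 60*s - 108)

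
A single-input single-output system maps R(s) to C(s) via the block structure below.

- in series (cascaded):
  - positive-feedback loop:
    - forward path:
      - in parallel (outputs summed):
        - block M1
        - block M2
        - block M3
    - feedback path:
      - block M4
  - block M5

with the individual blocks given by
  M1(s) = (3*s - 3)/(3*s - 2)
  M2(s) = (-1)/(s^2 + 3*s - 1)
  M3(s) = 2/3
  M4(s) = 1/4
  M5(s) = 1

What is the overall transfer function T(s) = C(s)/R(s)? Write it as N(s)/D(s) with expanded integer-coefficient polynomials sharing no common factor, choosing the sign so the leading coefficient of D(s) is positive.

Step 1. sum the parallel branches M1, M2, M3 = (15*s^3 + 32*s^2 - 63*s + 19)/(9*s^3 + 21*s^2 - 27*s + 6)
Step 2. feedback reduction of (M1+M2+M3), M4 = (60*s^3 + 128*s^2 - 252*s + 76)/(21*s^3 + 52*s^2 - 45*s + 5)
Step 3. cascade [(M1+M2+M3)/(1-(M1+M2+M3)*M4)], M5, giving the overall T(s)

Hence the answer: (60*s^3 + 128*s^2 - 252*s + 76)/(21*s^3 + 52*s^2 - 45*s + 5)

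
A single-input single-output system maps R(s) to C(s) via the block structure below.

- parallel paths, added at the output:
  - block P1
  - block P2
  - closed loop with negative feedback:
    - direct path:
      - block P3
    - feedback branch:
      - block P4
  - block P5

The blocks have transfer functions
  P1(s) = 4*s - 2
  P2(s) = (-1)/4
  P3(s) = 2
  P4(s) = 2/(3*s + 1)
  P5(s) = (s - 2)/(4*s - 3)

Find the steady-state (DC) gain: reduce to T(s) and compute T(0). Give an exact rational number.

(1) collapse the loop (P3 forward, P4 return) -> (6*s + 2)/(3*s + 5)
(2) sum the parallel branches P1, P2, [P3/(1+P3*P4)], P5 -> (192*s^3 + 176*s^2 - 383*s + 71)/(48*s^2 + 44*s - 60)
Evaluating the step-2 result (the overall T(s)) at s = 0 gives T(0) = 71/(-60) = -71/60.

Answer: -71/60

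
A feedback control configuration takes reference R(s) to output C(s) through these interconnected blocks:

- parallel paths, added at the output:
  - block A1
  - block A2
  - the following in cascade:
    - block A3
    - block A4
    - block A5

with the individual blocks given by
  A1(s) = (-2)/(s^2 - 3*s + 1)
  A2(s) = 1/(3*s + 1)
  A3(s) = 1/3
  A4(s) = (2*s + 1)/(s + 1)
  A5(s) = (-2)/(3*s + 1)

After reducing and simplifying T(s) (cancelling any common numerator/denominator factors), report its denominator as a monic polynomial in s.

Step 1. reduce the series chain A3, A4, A5 -> (-4*s - 2)/(9*s^2 + 12*s + 3)
Step 2. add A1, A2, (A3*A4*A5) (parallel) -> (-s^3 - 14*s^2 - 28*s - 5)/(9*s^4 - 15*s^3 - 24*s^2 + 3*s + 3)
No further cancellation is possible in the step-2 result, so that is T(s). Its denominator becomes monic after dividing by the leading coefficient 9.

Therefore the answer is s^4 - 5*s^3/3 - 8*s^2/3 + s/3 + 1/3.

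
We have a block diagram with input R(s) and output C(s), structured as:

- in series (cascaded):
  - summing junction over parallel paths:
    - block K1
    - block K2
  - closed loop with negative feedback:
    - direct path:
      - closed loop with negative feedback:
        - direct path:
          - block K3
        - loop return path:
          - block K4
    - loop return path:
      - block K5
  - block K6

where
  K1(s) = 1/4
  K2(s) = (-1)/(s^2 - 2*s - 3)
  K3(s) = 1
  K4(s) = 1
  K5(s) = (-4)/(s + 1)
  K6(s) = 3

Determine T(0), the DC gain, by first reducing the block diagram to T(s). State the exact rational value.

Answer: -7/8

Working:
1. sum the parallel branches K1, K2 = (s^2 - 2*s - 7)/(4*s^2 - 8*s - 12)
2. apply the feedback formula to K3, K4 = 1/2
3. close the feedback loop around [K3/(1+K3*K4)], K5 = (s + 1)/(2*s - 2)
4. multiply (K1+K2), [[K3/(1+K3*K4)]/(1+[K3/(1+K3*K4)]*K5)], K6 (series) = (3*s^2 - 6*s - 21)/(8*s^2 - 32*s + 24)
Step 4 gives the overall T(s). Then T(0) = -21/24 = -7/8.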